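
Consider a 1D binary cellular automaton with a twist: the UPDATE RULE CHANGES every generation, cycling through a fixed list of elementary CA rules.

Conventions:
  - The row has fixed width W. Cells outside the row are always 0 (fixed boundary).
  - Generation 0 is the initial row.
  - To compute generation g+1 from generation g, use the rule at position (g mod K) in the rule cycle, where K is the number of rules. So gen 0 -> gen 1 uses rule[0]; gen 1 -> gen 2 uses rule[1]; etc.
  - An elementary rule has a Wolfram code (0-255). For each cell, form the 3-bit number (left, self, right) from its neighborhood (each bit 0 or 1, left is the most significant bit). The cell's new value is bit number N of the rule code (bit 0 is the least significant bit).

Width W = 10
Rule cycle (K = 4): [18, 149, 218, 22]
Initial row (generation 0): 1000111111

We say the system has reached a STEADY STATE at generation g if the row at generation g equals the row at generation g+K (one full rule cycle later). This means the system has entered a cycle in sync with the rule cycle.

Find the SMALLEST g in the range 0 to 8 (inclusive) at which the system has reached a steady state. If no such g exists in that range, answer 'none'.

Answer: 8

Derivation:
Gen 0: 1000111111
Gen 1 (rule 18): 0101000000
Gen 2 (rule 149): 0101111111
Gen 3 (rule 218): 1001111111
Gen 4 (rule 22): 1110000000
Gen 5 (rule 18): 0001000000
Gen 6 (rule 149): 1101111111
Gen 7 (rule 218): 1101111111
Gen 8 (rule 22): 0000000000
Gen 9 (rule 18): 0000000000
Gen 10 (rule 149): 1111111111
Gen 11 (rule 218): 1111111111
Gen 12 (rule 22): 0000000000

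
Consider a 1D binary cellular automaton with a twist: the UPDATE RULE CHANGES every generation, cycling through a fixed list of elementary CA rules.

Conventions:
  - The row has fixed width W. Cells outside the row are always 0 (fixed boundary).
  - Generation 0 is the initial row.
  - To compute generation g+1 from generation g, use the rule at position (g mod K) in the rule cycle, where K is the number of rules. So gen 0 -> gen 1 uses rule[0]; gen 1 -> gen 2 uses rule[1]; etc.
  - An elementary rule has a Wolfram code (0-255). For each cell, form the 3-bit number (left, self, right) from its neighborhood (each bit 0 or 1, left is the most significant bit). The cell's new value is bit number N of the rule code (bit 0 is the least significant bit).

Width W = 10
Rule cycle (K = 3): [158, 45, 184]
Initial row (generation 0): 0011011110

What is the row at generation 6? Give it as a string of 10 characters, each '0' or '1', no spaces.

Answer: 0010101101

Derivation:
Gen 0: 0011011110
Gen 1 (rule 158): 0110011101
Gen 2 (rule 45): 0100010011
Gen 3 (rule 184): 0010001010
Gen 4 (rule 158): 0111011011
Gen 5 (rule 45): 0100110110
Gen 6 (rule 184): 0010101101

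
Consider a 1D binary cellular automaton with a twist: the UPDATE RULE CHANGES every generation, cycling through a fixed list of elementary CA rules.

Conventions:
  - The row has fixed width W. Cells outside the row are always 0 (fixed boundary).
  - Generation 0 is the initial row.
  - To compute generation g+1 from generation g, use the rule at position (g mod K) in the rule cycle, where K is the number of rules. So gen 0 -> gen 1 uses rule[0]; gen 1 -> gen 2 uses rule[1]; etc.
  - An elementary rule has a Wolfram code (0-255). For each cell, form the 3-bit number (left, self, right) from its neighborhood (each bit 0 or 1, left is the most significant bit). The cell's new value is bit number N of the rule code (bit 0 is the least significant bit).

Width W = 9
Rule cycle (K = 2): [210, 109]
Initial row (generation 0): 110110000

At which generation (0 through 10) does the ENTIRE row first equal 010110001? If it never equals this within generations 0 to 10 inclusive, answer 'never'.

Gen 0: 110110000
Gen 1 (rule 210): 010011000
Gen 2 (rule 109): 010011011
Gen 3 (rule 210): 101101001
Gen 4 (rule 109): 111111001
Gen 5 (rule 210): 011111110
Gen 6 (rule 109): 010000010
Gen 7 (rule 210): 101000101
Gen 8 (rule 109): 111010111
Gen 9 (rule 210): 011000011
Gen 10 (rule 109): 011011011

Answer: never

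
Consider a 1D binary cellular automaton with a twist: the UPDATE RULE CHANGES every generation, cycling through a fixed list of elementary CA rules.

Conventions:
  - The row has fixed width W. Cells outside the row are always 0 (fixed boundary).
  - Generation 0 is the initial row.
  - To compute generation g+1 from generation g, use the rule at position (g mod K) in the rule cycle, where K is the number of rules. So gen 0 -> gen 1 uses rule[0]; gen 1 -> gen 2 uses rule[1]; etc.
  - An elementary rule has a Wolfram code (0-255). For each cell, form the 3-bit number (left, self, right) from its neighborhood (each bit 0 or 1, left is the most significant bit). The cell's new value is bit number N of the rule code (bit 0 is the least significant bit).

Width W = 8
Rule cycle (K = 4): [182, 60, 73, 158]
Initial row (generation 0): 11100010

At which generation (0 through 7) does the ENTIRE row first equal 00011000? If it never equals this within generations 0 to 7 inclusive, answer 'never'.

Gen 0: 11100010
Gen 1 (rule 182): 01010111
Gen 2 (rule 60): 01111100
Gen 3 (rule 73): 01000101
Gen 4 (rule 158): 11101101
Gen 5 (rule 182): 01010011
Gen 6 (rule 60): 01111010
Gen 7 (rule 73): 01001000

Answer: never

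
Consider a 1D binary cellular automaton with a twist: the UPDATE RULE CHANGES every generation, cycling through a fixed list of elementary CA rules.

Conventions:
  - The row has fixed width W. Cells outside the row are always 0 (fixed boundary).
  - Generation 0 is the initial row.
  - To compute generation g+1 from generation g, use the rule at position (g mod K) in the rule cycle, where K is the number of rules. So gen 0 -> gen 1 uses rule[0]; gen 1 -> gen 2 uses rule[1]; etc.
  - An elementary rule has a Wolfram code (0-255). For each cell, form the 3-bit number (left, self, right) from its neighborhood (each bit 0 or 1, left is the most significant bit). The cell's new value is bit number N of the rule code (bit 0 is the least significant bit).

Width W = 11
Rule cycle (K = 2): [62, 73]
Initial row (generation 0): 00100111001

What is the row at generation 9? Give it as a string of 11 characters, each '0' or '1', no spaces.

Gen 0: 00100111001
Gen 1 (rule 62): 01111100111
Gen 2 (rule 73): 01000100101
Gen 3 (rule 62): 11101111111
Gen 4 (rule 73): 10101000001
Gen 5 (rule 62): 11111100011
Gen 6 (rule 73): 10000101011
Gen 7 (rule 62): 11001111110
Gen 8 (rule 73): 11001000010
Gen 9 (rule 62): 10111100111

Answer: 10111100111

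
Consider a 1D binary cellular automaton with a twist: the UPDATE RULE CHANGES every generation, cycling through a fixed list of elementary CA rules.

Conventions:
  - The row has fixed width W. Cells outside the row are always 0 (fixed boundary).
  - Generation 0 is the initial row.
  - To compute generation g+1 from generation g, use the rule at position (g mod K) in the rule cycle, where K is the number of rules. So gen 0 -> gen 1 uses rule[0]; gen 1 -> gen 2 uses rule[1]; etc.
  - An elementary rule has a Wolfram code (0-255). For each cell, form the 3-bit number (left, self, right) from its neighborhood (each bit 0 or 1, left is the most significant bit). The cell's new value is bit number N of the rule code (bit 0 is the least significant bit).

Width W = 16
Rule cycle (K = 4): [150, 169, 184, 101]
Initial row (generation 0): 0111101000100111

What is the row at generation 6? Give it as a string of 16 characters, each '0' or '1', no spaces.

Answer: 0100010000111010

Derivation:
Gen 0: 0111101000100111
Gen 1 (rule 150): 1011001101111010
Gen 2 (rule 169): 0110001011110100
Gen 3 (rule 184): 0101000111101010
Gen 4 (rule 101): 0111010000111110
Gen 5 (rule 150): 1010011001011101
Gen 6 (rule 169): 0100010000111010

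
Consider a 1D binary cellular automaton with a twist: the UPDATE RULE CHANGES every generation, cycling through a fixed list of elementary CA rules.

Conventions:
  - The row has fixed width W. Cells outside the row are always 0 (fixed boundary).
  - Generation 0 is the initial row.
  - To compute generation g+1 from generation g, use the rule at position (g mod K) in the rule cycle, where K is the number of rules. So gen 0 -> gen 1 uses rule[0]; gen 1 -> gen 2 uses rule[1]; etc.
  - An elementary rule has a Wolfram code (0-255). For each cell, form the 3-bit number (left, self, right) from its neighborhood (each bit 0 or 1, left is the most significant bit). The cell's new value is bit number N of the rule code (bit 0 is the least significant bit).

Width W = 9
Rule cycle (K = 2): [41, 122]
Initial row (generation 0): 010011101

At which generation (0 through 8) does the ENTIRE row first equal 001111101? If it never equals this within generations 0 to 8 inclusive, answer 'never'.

Answer: 8

Derivation:
Gen 0: 010011101
Gen 1 (rule 41): 000010010
Gen 2 (rule 122): 000101101
Gen 3 (rule 41): 110011010
Gen 4 (rule 122): 111111101
Gen 5 (rule 41): 100000010
Gen 6 (rule 122): 010000101
Gen 7 (rule 41): 000110010
Gen 8 (rule 122): 001111101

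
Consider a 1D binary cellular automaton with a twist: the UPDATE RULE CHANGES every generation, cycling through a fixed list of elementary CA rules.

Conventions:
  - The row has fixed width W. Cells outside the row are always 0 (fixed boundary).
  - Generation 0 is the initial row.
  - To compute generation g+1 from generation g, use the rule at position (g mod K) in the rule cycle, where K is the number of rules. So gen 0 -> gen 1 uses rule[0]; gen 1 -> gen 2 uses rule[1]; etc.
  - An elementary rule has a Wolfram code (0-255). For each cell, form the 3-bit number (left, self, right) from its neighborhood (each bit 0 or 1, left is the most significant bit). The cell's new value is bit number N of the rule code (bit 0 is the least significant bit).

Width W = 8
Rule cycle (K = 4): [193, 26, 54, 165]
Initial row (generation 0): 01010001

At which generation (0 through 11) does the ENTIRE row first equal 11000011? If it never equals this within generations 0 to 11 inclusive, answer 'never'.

Answer: never

Derivation:
Gen 0: 01010001
Gen 1 (rule 193): 00000100
Gen 2 (rule 26): 00001010
Gen 3 (rule 54): 00011111
Gen 4 (rule 165): 11001110
Gen 5 (rule 193): 01000110
Gen 6 (rule 26): 10101101
Gen 7 (rule 54): 11110011
Gen 8 (rule 165): 01100000
Gen 9 (rule 193): 00101111
Gen 10 (rule 26): 01001000
Gen 11 (rule 54): 11111100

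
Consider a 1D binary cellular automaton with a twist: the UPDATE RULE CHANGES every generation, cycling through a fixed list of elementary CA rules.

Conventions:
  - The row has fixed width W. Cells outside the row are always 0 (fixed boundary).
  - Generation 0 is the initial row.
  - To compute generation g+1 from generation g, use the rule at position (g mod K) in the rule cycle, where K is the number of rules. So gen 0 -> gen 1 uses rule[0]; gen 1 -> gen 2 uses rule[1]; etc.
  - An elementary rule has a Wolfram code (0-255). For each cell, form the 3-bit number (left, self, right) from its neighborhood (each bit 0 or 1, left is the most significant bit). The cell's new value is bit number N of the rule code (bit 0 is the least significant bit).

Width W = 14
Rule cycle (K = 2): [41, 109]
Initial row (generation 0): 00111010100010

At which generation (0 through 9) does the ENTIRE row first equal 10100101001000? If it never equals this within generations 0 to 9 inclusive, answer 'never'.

Gen 0: 00111010100010
Gen 1 (rule 41): 10100101001000
Gen 2 (rule 109): 11100111001011
Gen 3 (rule 41): 10000100000110
Gen 4 (rule 109): 10110101110110
Gen 5 (rule 41): 01101011001100
Gen 6 (rule 109): 01111111001101
Gen 7 (rule 41): 01000000001010
Gen 8 (rule 109): 01011111101110
Gen 9 (rule 41): 00110000011000

Answer: 1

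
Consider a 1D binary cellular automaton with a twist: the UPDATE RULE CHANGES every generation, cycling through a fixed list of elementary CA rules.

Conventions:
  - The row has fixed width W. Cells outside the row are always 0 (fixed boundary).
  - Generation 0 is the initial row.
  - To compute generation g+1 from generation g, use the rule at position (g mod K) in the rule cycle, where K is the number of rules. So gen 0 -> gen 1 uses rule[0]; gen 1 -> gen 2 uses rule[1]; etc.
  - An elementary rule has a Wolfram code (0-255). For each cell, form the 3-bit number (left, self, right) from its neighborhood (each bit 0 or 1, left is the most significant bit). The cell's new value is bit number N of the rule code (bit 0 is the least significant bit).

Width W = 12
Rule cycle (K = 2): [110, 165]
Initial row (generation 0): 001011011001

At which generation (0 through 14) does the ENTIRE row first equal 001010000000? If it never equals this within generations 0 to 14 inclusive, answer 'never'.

Gen 0: 001011011001
Gen 1 (rule 110): 011111111011
Gen 2 (rule 165): 001111110100
Gen 3 (rule 110): 011000011100
Gen 4 (rule 165): 000011001001
Gen 5 (rule 110): 000111011011
Gen 6 (rule 165): 110010100100
Gen 7 (rule 110): 110111101100
Gen 8 (rule 165): 001011010001
Gen 9 (rule 110): 011111110011
Gen 10 (rule 165): 001111100000
Gen 11 (rule 110): 011000100000
Gen 12 (rule 165): 000010101111
Gen 13 (rule 110): 000111111001
Gen 14 (rule 165): 110011110001

Answer: never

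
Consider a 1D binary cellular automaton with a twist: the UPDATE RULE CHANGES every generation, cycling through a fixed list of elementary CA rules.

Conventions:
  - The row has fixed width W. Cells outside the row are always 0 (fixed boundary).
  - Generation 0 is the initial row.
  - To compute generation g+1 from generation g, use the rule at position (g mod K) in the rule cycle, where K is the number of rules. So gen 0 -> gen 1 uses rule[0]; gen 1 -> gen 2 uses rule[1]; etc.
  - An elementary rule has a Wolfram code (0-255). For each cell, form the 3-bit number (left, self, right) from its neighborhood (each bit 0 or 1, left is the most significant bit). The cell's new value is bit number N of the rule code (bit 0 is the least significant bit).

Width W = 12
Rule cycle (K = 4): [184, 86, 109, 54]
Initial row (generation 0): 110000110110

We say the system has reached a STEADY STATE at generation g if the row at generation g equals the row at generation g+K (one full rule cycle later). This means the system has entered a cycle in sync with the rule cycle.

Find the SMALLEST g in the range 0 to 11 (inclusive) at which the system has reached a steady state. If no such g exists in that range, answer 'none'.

Answer: none

Derivation:
Gen 0: 110000110110
Gen 1 (rule 184): 101000101101
Gen 2 (rule 86): 101101100101
Gen 3 (rule 109): 111111100111
Gen 4 (rule 54): 000000011000
Gen 5 (rule 184): 000000010100
Gen 6 (rule 86): 000000110110
Gen 7 (rule 109): 111110111110
Gen 8 (rule 54): 000001000001
Gen 9 (rule 184): 000000100000
Gen 10 (rule 86): 000001110000
Gen 11 (rule 109): 111101010111
Gen 12 (rule 54): 000011111000
Gen 13 (rule 184): 000011110100
Gen 14 (rule 86): 000100010110
Gen 15 (rule 109): 110101011110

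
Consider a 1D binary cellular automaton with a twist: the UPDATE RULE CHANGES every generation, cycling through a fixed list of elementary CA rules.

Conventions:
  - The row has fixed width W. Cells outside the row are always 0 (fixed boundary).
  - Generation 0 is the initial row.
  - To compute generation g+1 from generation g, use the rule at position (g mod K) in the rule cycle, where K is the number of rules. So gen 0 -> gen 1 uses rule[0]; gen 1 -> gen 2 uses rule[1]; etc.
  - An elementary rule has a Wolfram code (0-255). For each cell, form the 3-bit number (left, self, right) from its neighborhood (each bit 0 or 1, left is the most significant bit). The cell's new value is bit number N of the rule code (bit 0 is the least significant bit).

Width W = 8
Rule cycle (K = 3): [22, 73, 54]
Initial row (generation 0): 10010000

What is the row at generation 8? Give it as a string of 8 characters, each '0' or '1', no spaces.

Answer: 11101010

Derivation:
Gen 0: 10010000
Gen 1 (rule 22): 11111000
Gen 2 (rule 73): 10001011
Gen 3 (rule 54): 11011100
Gen 4 (rule 22): 00000010
Gen 5 (rule 73): 11111000
Gen 6 (rule 54): 00000100
Gen 7 (rule 22): 00001110
Gen 8 (rule 73): 11101010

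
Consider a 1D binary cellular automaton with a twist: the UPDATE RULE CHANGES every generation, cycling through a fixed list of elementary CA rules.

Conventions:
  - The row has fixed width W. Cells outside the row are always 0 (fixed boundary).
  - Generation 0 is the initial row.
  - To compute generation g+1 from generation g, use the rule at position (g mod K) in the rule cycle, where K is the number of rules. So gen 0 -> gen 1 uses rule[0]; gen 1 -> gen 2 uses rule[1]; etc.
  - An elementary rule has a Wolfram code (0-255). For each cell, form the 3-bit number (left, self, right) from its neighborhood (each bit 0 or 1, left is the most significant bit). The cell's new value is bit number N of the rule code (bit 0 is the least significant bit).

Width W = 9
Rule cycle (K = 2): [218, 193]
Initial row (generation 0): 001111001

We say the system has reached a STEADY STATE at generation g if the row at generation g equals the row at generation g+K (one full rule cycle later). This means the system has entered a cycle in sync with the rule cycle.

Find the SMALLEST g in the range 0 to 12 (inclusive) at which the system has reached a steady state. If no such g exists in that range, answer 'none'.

Answer: 3

Derivation:
Gen 0: 001111001
Gen 1 (rule 218): 011111110
Gen 2 (rule 193): 001111110
Gen 3 (rule 218): 011111111
Gen 4 (rule 193): 001111111
Gen 5 (rule 218): 011111111
Gen 6 (rule 193): 001111111
Gen 7 (rule 218): 011111111
Gen 8 (rule 193): 001111111
Gen 9 (rule 218): 011111111
Gen 10 (rule 193): 001111111
Gen 11 (rule 218): 011111111
Gen 12 (rule 193): 001111111
Gen 13 (rule 218): 011111111
Gen 14 (rule 193): 001111111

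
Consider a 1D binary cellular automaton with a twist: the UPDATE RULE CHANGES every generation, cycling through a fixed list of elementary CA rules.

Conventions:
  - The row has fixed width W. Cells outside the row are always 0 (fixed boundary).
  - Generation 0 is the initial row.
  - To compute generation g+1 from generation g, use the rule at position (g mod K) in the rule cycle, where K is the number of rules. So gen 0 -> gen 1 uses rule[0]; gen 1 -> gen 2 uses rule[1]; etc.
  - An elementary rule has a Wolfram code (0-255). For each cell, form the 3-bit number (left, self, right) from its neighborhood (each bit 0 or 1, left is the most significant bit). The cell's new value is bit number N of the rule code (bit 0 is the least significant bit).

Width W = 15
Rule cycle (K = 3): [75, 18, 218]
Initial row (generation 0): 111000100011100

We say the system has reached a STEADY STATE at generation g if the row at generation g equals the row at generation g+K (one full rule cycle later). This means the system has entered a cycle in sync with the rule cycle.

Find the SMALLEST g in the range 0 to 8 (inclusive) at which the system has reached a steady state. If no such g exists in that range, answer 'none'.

Answer: 2

Derivation:
Gen 0: 111000100011100
Gen 1 (rule 75): 101011001110101
Gen 2 (rule 18): 000000110000000
Gen 3 (rule 218): 000001111000000
Gen 4 (rule 75): 111111001011111
Gen 5 (rule 18): 000000110000000
Gen 6 (rule 218): 000001111000000
Gen 7 (rule 75): 111111001011111
Gen 8 (rule 18): 000000110000000
Gen 9 (rule 218): 000001111000000
Gen 10 (rule 75): 111111001011111
Gen 11 (rule 18): 000000110000000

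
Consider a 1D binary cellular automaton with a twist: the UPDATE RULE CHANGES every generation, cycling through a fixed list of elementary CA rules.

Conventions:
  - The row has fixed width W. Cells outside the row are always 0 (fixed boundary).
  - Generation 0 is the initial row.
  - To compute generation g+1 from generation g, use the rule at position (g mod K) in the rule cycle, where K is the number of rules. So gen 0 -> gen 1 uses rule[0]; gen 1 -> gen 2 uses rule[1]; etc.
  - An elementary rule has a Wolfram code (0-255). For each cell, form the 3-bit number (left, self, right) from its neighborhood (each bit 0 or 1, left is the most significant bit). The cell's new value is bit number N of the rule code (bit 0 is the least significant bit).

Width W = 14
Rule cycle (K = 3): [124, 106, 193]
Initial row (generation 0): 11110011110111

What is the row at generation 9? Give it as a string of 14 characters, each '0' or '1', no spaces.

Answer: 01001100101000

Derivation:
Gen 0: 11110011110111
Gen 1 (rule 124): 10011010011101
Gen 2 (rule 106): 00111100110110
Gen 3 (rule 193): 10011100010010
Gen 4 (rule 124): 11010110011011
Gen 5 (rule 106): 11101110111111
Gen 6 (rule 193): 01100110011111
Gen 7 (rule 124): 01110111010001
Gen 8 (rule 106): 11011101100010
Gen 9 (rule 193): 01001100101000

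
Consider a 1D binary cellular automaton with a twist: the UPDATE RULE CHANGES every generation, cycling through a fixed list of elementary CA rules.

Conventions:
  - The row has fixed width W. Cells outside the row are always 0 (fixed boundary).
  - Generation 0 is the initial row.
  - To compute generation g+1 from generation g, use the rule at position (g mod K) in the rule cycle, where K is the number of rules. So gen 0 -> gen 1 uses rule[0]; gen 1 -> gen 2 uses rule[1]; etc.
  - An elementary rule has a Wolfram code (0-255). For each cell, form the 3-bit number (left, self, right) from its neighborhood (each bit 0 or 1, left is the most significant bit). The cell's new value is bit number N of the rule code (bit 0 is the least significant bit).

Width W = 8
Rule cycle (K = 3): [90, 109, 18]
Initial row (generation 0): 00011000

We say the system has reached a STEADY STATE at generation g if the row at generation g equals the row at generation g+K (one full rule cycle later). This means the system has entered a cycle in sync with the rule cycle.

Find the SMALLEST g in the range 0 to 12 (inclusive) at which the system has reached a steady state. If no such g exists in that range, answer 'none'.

Answer: 0

Derivation:
Gen 0: 00011000
Gen 1 (rule 90): 00111100
Gen 2 (rule 109): 10100101
Gen 3 (rule 18): 00011000
Gen 4 (rule 90): 00111100
Gen 5 (rule 109): 10100101
Gen 6 (rule 18): 00011000
Gen 7 (rule 90): 00111100
Gen 8 (rule 109): 10100101
Gen 9 (rule 18): 00011000
Gen 10 (rule 90): 00111100
Gen 11 (rule 109): 10100101
Gen 12 (rule 18): 00011000
Gen 13 (rule 90): 00111100
Gen 14 (rule 109): 10100101
Gen 15 (rule 18): 00011000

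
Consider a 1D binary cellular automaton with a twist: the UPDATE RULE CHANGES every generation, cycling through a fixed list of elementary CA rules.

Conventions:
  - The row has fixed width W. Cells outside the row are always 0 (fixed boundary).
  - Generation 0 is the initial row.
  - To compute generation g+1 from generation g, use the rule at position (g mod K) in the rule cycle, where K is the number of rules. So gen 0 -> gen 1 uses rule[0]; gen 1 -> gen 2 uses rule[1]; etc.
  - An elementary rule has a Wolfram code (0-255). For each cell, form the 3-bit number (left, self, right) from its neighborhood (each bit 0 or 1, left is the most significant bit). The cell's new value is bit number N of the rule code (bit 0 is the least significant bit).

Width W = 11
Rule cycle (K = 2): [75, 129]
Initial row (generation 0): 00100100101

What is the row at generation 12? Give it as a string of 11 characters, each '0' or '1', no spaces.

Answer: 00001111100

Derivation:
Gen 0: 00100100101
Gen 1 (rule 75): 11001001000
Gen 2 (rule 129): 00000000011
Gen 3 (rule 75): 11111111111
Gen 4 (rule 129): 01111111110
Gen 5 (rule 75): 11000000010
Gen 6 (rule 129): 00011111000
Gen 7 (rule 75): 11110001011
Gen 8 (rule 129): 01100100000
Gen 9 (rule 75): 11101001111
Gen 10 (rule 129): 01000000110
Gen 11 (rule 75): 10011111110
Gen 12 (rule 129): 00001111100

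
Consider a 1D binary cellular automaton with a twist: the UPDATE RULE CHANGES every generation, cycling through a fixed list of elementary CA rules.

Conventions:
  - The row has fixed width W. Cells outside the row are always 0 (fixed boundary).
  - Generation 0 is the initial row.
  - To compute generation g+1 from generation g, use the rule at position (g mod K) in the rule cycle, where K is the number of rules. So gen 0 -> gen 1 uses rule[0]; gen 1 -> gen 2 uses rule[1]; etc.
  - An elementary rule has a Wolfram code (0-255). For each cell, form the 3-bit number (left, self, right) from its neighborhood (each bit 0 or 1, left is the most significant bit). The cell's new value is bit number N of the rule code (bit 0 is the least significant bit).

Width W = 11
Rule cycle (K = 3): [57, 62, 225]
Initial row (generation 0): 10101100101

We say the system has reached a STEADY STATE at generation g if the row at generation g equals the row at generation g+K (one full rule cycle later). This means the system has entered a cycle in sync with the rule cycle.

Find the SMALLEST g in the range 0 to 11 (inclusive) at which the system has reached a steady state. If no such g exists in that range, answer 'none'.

Answer: none

Derivation:
Gen 0: 10101100101
Gen 1 (rule 57): 01011010010
Gen 2 (rule 62): 11110111111
Gen 3 (rule 225): 01111011111
Gen 4 (rule 57): 01000110000
Gen 5 (rule 62): 11101101000
Gen 6 (rule 225): 01110110011
Gen 7 (rule 57): 01001101010
Gen 8 (rule 62): 11111011111
Gen 9 (rule 225): 01111101111
Gen 10 (rule 57): 01000011000
Gen 11 (rule 62): 11100110100
Gen 12 (rule 225): 01100011001
Gen 13 (rule 57): 01011010100
Gen 14 (rule 62): 11110111110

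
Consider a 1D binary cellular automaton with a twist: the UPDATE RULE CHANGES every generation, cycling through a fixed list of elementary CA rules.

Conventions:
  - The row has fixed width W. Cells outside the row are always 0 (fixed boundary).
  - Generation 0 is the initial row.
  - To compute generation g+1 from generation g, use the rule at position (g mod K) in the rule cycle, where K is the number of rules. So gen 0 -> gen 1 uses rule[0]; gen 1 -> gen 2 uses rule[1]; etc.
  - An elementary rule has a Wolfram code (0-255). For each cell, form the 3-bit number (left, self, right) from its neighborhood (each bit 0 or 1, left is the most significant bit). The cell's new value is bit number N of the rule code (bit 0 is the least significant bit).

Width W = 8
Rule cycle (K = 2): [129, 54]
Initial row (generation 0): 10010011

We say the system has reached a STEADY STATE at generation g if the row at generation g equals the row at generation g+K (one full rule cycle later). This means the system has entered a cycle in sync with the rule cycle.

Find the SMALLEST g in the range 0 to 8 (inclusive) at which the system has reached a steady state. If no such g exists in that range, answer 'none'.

Answer: 2

Derivation:
Gen 0: 10010011
Gen 1 (rule 129): 00000000
Gen 2 (rule 54): 00000000
Gen 3 (rule 129): 11111111
Gen 4 (rule 54): 00000000
Gen 5 (rule 129): 11111111
Gen 6 (rule 54): 00000000
Gen 7 (rule 129): 11111111
Gen 8 (rule 54): 00000000
Gen 9 (rule 129): 11111111
Gen 10 (rule 54): 00000000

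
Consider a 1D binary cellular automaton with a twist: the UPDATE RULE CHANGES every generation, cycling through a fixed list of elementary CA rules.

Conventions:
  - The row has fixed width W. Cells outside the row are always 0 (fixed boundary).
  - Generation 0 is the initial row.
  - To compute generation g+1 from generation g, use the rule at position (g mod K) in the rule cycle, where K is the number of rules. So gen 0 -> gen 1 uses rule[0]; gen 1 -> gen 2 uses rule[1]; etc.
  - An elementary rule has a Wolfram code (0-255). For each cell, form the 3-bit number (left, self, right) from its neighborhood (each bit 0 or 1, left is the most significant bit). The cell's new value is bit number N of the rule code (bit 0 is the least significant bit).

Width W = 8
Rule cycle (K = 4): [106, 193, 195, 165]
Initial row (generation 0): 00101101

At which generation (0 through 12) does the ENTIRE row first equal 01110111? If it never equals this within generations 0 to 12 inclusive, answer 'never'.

Answer: 6

Derivation:
Gen 0: 00101101
Gen 1 (rule 106): 01011110
Gen 2 (rule 193): 00001110
Gen 3 (rule 195): 11110110
Gen 4 (rule 165): 01101000
Gen 5 (rule 106): 11110000
Gen 6 (rule 193): 01110111
Gen 7 (rule 195): 10110011
Gen 8 (rule 165): 11000000
Gen 9 (rule 106): 11000000
Gen 10 (rule 193): 01011111
Gen 11 (rule 195): 10001111
Gen 12 (rule 165): 10100110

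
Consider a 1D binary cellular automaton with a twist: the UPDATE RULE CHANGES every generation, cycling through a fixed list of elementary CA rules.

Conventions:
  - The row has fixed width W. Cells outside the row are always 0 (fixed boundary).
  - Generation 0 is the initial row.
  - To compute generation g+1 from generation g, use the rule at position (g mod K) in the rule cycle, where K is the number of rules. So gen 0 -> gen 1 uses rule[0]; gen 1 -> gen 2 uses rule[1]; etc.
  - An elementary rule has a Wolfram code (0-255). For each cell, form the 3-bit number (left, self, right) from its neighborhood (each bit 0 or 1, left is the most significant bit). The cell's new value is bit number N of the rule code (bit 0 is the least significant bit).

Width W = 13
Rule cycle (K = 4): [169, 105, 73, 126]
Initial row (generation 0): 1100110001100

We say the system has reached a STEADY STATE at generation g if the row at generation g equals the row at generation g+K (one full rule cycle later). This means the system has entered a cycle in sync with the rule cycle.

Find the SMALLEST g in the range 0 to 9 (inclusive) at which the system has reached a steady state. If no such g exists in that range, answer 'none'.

Answer: none

Derivation:
Gen 0: 1100110001100
Gen 1 (rule 169): 1000100101001
Gen 2 (rule 105): 0010000010000
Gen 3 (rule 73): 1000111000111
Gen 4 (rule 126): 1101101101101
Gen 5 (rule 169): 1011011011010
Gen 6 (rule 105): 0111111111100
Gen 7 (rule 73): 0100000000101
Gen 8 (rule 126): 1110000001111
Gen 9 (rule 169): 1100111101110
Gen 10 (rule 105): 1100100111010
Gen 11 (rule 73): 1100000101000
Gen 12 (rule 126): 1110001111100
Gen 13 (rule 169): 1100101111001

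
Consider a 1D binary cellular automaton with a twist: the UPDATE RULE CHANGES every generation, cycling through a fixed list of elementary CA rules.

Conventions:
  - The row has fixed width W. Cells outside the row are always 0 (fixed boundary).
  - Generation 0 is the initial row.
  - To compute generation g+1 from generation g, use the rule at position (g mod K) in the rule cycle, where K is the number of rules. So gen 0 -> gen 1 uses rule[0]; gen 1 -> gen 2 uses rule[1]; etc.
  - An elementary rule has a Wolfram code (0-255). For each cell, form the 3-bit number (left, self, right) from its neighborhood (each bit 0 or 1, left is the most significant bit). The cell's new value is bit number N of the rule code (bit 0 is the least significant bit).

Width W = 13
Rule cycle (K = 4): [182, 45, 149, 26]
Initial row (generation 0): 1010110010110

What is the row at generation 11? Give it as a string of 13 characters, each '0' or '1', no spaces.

Answer: 1110111001101

Derivation:
Gen 0: 1010110010110
Gen 1 (rule 182): 1111001111001
Gen 2 (rule 45): 1000001000001
Gen 3 (rule 149): 1111101111101
Gen 4 (rule 26): 1000001000000
Gen 5 (rule 182): 1100011100000
Gen 6 (rule 45): 1001010001111
Gen 7 (rule 149): 1101011100110
Gen 8 (rule 26): 1000010011101
Gen 9 (rule 182): 1100111101011
Gen 10 (rule 45): 1000100011110
Gen 11 (rule 149): 1110111001101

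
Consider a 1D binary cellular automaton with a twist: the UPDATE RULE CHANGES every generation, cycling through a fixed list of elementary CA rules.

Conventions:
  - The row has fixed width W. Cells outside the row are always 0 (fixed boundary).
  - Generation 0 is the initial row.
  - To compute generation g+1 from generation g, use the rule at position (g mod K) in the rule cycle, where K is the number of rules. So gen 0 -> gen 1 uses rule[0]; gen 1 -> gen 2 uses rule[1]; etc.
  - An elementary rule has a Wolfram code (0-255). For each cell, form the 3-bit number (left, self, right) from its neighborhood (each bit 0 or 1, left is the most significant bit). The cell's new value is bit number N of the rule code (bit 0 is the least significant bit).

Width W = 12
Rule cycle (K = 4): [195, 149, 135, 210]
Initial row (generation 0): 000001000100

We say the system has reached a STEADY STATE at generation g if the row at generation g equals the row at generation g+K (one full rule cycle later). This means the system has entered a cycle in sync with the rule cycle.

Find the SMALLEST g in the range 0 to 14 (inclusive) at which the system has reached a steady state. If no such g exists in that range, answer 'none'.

Gen 0: 000001000100
Gen 1 (rule 195): 111110011001
Gen 2 (rule 149): 011101000101
Gen 3 (rule 135): 101001011101
Gen 4 (rule 210): 000110001100
Gen 5 (rule 195): 111010110101
Gen 6 (rule 149): 010010000101
Gen 7 (rule 135): 110110111101
Gen 8 (rule 210): 010010011100
Gen 9 (rule 195): 100100101101
Gen 10 (rule 149): 110110100001
Gen 11 (rule 135): 000000101111
Gen 12 (rule 210): 000001000111
Gen 13 (rule 195): 111110011011
Gen 14 (rule 149): 011101000000
Gen 15 (rule 135): 101001011111
Gen 16 (rule 210): 000110001111
Gen 17 (rule 195): 111010110111
Gen 18 (rule 149): 010010000010

Answer: none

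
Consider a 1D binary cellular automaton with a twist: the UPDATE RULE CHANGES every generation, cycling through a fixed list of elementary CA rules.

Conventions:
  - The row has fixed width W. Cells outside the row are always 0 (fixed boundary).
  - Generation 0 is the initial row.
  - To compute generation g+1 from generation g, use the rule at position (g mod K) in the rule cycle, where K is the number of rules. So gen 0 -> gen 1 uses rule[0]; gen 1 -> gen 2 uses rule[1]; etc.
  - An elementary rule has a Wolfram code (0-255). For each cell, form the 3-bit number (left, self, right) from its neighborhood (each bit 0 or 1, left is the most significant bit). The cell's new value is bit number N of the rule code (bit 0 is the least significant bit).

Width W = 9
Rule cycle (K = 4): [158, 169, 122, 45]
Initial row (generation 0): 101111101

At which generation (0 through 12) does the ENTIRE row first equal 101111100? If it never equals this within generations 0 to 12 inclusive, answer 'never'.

Gen 0: 101111101
Gen 1 (rule 158): 101111001
Gen 2 (rule 169): 011110000
Gen 3 (rule 122): 110011000
Gen 4 (rule 45): 100010011
Gen 5 (rule 158): 110111110
Gen 6 (rule 169): 101111100
Gen 7 (rule 122): 011000110
Gen 8 (rule 45): 010010100
Gen 9 (rule 158): 111110110
Gen 10 (rule 169): 111101100
Gen 11 (rule 122): 100111110
Gen 12 (rule 45): 100100000

Answer: 6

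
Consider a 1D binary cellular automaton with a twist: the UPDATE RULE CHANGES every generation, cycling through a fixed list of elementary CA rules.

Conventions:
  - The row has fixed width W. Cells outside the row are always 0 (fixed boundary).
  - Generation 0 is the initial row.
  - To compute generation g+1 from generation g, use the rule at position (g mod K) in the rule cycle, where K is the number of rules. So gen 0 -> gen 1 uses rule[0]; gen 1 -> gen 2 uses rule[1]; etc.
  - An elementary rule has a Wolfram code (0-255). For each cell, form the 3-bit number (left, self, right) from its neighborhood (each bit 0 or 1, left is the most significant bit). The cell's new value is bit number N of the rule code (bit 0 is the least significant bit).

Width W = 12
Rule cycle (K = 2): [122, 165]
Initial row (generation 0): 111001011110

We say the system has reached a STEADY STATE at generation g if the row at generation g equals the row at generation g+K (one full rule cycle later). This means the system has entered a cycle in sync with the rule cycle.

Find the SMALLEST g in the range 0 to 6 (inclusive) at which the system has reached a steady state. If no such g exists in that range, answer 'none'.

Gen 0: 111001011110
Gen 1 (rule 122): 101110110011
Gen 2 (rule 165): 110101000000
Gen 3 (rule 122): 111010100000
Gen 4 (rule 165): 010111101111
Gen 5 (rule 122): 101100111001
Gen 6 (rule 165): 110000010001
Gen 7 (rule 122): 111000101010
Gen 8 (rule 165): 010010111110

Answer: none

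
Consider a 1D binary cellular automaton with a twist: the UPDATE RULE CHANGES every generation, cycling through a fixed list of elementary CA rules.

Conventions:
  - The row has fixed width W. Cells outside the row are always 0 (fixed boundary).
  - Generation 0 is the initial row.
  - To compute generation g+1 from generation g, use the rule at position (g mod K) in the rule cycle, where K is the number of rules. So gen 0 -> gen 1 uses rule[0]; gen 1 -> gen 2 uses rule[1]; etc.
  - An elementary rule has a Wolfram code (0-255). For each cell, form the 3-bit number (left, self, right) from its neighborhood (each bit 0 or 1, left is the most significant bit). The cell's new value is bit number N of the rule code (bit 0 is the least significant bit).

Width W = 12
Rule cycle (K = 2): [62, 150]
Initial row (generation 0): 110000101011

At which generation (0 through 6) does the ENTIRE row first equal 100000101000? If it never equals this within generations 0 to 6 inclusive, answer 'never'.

Gen 0: 110000101011
Gen 1 (rule 62): 101001111110
Gen 2 (rule 150): 101110111101
Gen 3 (rule 62): 111001100011
Gen 4 (rule 150): 010110010100
Gen 5 (rule 62): 111101111110
Gen 6 (rule 150): 011000111101

Answer: never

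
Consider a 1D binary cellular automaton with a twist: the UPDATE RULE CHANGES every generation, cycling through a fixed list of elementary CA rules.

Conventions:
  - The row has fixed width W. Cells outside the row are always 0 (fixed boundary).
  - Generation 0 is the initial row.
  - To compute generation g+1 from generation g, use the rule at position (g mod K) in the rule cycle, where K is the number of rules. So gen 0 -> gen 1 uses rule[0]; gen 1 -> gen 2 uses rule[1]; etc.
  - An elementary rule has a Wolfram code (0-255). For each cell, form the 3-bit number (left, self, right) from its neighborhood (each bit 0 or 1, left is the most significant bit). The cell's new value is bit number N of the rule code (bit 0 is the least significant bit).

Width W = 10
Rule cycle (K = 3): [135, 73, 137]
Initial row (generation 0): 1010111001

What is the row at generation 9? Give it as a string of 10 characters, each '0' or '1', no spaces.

Answer: 0000010011

Derivation:
Gen 0: 1010111001
Gen 1 (rule 135): 1010010011
Gen 2 (rule 73): 0000000011
Gen 3 (rule 137): 1111111010
Gen 4 (rule 135): 0111110010
Gen 5 (rule 73): 0100010000
Gen 6 (rule 137): 0001000111
Gen 7 (rule 135): 1111011010
Gen 8 (rule 73): 1001011000
Gen 9 (rule 137): 0000010011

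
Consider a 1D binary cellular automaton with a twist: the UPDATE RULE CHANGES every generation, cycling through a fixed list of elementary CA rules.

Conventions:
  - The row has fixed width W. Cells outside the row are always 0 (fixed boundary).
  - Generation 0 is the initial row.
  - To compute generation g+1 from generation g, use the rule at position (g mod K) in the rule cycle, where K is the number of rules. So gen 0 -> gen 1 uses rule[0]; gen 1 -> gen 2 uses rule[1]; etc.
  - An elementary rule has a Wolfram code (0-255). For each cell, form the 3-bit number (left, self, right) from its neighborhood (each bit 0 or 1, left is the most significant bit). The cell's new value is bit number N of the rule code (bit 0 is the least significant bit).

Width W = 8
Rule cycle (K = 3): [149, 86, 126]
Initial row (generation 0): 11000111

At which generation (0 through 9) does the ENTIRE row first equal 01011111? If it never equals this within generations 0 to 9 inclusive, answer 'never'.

Gen 0: 11000111
Gen 1 (rule 149): 00110010
Gen 2 (rule 86): 01011111
Gen 3 (rule 126): 11110001
Gen 4 (rule 149): 01101101
Gen 5 (rule 86): 10100101
Gen 6 (rule 126): 11111111
Gen 7 (rule 149): 01111110
Gen 8 (rule 86): 10000011
Gen 9 (rule 126): 11000111

Answer: 2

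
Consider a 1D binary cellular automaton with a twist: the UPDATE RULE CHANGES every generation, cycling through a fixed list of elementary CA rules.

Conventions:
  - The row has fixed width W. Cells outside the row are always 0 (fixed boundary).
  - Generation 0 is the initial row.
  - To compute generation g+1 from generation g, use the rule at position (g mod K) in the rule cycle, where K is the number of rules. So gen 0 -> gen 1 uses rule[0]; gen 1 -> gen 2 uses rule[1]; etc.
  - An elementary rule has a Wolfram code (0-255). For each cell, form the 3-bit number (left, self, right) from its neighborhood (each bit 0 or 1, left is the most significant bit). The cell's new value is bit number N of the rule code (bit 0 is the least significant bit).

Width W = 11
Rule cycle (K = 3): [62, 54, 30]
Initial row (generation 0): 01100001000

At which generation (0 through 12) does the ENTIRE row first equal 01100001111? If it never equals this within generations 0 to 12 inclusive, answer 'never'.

Gen 0: 01100001000
Gen 1 (rule 62): 11010011100
Gen 2 (rule 54): 00111100010
Gen 3 (rule 30): 01100010111
Gen 4 (rule 62): 11010111100
Gen 5 (rule 54): 00111000010
Gen 6 (rule 30): 01100100111
Gen 7 (rule 62): 11011111100
Gen 8 (rule 54): 00100000010
Gen 9 (rule 30): 01110000111
Gen 10 (rule 62): 11001001100
Gen 11 (rule 54): 00111110010
Gen 12 (rule 30): 01100001111

Answer: 12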